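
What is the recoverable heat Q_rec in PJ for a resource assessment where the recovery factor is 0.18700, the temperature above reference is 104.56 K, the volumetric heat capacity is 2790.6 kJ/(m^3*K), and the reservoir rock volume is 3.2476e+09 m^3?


Step 1: Q_s = Vr*rhoc*dT/1e12 = 3.2476e+09*2790.6*104.56/1e12 = 947.6014 PJ
Step 2: Q_rec = Q_s * RF = 947.6014 * 0.187 = 177.20 PJ
Q_rec = 177.20 PJ


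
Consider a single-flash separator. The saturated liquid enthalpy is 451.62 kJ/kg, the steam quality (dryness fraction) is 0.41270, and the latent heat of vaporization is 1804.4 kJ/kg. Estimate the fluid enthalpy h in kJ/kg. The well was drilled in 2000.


h = hf + x * hfg
h = 451.62 + 0.41270 * 1804.4
h = 1196.3 kJ/kg


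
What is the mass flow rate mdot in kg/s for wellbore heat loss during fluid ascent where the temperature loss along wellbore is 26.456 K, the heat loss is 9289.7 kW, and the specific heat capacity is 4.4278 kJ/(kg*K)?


mdot = Q_loss / (cp * dT)
mdot = 9289.7 / (4.4278 * 26.456)
mdot = 79.303 kg/s


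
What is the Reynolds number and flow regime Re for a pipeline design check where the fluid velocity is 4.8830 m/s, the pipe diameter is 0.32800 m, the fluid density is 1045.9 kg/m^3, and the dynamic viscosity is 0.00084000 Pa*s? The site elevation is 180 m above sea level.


Step 1: Re = rho*vel*D/mu = 1045.9*4.883*0.328/0.00084 = 1.9942e+06
Step 2: Re = 1.9942e+06 > 4000, so flow is turbulent.
Re = 1.9942e+06 (turbulent)


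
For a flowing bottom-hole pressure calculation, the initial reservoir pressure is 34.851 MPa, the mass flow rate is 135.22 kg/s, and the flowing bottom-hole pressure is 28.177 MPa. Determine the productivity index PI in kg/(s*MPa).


PI = mdot / (P_i - P_wf)
PI = 135.22 / (34.851 - 28.177)
PI = 20.261 kg/(s*MPa)


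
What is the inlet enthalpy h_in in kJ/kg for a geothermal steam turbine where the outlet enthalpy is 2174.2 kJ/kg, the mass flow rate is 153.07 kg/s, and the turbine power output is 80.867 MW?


h_in = h_out + P * 1000 / mdot
h_in = 2174.2 + 80.867 * 1000 / 153.07
h_in = 2702.5 kJ/kg


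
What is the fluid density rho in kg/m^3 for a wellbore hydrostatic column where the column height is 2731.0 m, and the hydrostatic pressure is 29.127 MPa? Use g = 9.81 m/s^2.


rho = P * 1e6 / (g * h)
rho = 29.127 * 1e6 / (9.81 * 2731.0)
rho = 1087.2 kg/m^3


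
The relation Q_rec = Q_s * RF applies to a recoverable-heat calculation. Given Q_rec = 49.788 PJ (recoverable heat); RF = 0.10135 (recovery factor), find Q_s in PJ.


Q_s = Q_rec / RF
Q_s = 49.788 / 0.10135
Q_s = 491.25 PJ


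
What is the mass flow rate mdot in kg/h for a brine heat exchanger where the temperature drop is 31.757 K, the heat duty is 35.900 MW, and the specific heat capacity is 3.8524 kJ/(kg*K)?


mdot = Q * 1000 / (cp * dT)
mdot = 35.900 * 1000 / (3.8524 * 31.757)
mdot = 293.4429 kg/s
Convert: 293.4429 kg/s * 3600.0 = 1.0564e+06 kg/h
mdot = 1.0564e+06 kg/h


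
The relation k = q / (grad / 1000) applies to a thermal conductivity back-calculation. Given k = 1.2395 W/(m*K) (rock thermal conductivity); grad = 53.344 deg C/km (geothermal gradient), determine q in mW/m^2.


q = k * grad / 1000
q = 1.2395 * 53.344 / 1000
q = 0.06611989 W/m^2
Convert: 0.06611989 W/m^2 * 1000.0 = 66.120 mW/m^2
q = 66.120 mW/m^2


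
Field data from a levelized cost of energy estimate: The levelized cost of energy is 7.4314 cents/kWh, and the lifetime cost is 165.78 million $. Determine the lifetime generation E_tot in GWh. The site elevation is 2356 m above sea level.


E_tot = C_tot / LCOE * 100
E_tot = 165.78 / 7.4314 * 100
E_tot = 2230.8 GWh


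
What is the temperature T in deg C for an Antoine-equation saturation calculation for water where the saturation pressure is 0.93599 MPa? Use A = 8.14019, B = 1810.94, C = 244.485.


T = B / (A - log10(P_sat * 760 / 0.101325)) - C
T = 1810.94 / (8.14019 - log10(0.93599 * 760 / 0.101325)) - 244.485
T = 177.27 deg C


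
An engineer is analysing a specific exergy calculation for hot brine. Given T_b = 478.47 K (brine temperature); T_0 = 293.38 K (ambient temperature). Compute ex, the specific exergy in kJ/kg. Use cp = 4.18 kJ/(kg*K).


ex = cp * ((T_b - T_0) - T_0 * ln(T_b/T_0))
ex = 4.18 * ((478.47 - 293.38) - 293.38 * ln(478.47/293.38))
ex = 173.85 kJ/kg


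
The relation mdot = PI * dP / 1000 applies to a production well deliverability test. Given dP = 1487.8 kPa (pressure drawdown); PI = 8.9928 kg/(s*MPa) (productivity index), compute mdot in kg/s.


mdot = PI * dP / 1000
mdot = 8.9928 * 1487.8 / 1000
mdot = 13.379 kg/s


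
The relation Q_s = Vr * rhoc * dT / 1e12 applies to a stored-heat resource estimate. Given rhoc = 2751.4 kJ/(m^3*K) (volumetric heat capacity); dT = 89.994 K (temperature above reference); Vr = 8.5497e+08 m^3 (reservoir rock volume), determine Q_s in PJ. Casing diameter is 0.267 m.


Q_s = Vr * rhoc * dT / 1e12
Q_s = 8.5497e+08 * 2751.4 * 89.994 / 1e12
Q_s = 211.70 PJ


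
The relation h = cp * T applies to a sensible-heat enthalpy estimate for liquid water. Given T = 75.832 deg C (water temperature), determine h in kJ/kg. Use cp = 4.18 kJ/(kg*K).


h = cp * T
h = 4.18 * 75.832
h = 316.98 kJ/kg


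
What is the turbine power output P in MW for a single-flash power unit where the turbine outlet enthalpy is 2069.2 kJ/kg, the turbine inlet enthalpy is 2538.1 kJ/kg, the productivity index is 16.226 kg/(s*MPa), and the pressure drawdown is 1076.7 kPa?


Step 1: mdot = PI * dP / 1000 = 16.226 * 1076.7 / 1000 = 17.47053 kg/s
Step 2: P = mdot*(h_in - h_out)/1000 = 17.47053*(2538.1 - 2069.2)/1000 = 8.1919 MW
P = 8.1919 MW


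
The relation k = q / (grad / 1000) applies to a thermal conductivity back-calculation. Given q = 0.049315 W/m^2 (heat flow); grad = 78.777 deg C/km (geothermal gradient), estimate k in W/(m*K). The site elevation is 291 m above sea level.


k = q / (grad / 1000)
k = 0.049315 / (78.777 / 1000)
k = 0.62601 W/(m*K)


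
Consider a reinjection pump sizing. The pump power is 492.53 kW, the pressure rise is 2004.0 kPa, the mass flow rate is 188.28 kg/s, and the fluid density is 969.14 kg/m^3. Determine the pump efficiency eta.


eta = mdot * dP / (rho * P_pump)
eta = 188.28 * 2004.0 / (969.14 * 492.53)
eta = 0.79047


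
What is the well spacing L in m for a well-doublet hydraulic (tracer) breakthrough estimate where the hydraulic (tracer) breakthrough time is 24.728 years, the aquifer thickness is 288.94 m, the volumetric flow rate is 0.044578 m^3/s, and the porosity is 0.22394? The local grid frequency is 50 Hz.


L = sqrt(t_bt*365.25*86400*3*Qv / (pi*hr*phi))
L = sqrt(24.728*365.25*86400*3*0.044578 / (pi*288.94*0.22394))
L = 716.51 m


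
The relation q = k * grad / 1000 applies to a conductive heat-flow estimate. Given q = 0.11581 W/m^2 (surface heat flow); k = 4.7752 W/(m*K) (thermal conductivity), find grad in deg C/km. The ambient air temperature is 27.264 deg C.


grad = q * 1000 / k
grad = 0.11581 * 1000 / 4.7752
grad = 24.252 deg C/km


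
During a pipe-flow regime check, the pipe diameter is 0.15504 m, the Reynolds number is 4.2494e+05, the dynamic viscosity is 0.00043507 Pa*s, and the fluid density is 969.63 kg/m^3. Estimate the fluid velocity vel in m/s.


vel = Re * mu / (rho * D)
vel = 4.2494e+05 * 0.00043507 / (969.63 * 0.15504)
vel = 1.2298 m/s


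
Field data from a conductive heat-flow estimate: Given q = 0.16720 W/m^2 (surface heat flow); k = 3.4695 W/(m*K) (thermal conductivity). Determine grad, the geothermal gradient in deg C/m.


grad = q * 1000 / k
grad = 0.16720 * 1000 / 3.4695
grad = 48.19138 deg C/km
Convert: 48.19138 deg C/km * 0.001 = 0.048191 deg C/m
grad = 0.048191 deg C/m


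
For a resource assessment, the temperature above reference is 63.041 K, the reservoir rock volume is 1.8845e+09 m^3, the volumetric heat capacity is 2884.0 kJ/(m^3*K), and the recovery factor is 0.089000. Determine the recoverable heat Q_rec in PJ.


Step 1: Q_s = Vr*rhoc*dT/1e12 = 1.8845e+09*2884.0*63.041/1e12 = 342.6214 PJ
Step 2: Q_rec = Q_s * RF = 342.6214 * 0.089 = 30.493 PJ
Q_rec = 30.493 PJ


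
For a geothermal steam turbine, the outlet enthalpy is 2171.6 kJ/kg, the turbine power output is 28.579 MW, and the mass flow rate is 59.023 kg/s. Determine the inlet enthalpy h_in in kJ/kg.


h_in = h_out + P * 1000 / mdot
h_in = 2171.6 + 28.579 * 1000 / 59.023
h_in = 2655.8 kJ/kg


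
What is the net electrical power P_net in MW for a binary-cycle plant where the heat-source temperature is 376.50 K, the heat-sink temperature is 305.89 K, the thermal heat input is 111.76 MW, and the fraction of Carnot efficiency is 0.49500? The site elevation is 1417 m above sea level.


Step 1: eta = (1 - Tc/Th)*f = (1 - 305.89/376.5)*0.495 = 0.09283386
Step 2: P_net = eta * Q_in = 0.09283386 * 111.76 = 10.375 MW
P_net = 10.375 MW


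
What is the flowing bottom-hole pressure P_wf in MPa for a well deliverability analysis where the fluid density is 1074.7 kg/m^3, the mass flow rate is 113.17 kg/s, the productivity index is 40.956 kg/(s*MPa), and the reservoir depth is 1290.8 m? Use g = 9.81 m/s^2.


Step 1: P_i = rho*g*h/1e6 = 1074.7*9.81*1290.8/1e6 = 13.60866 MPa
Step 2: P_wf = P_i - mdot/PI = 13.60866 - 113.17/40.956 = 10.845 MPa
P_wf = 10.845 MPa


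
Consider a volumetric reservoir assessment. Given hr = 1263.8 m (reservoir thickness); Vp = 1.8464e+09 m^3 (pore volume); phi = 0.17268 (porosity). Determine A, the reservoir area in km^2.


A = Vp / (1e6 * hr * phi)
A = 1.8464e+09 / (1e6 * 1263.8 * 0.17268)
A = 8.4607 km^2


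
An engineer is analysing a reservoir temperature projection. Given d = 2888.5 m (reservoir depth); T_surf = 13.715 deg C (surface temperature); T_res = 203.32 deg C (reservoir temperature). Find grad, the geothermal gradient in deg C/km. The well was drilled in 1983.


grad = (T_res - T_surf) / d * 1000
grad = (203.32 - 13.715) / 2888.5 * 1000
grad = 65.641 deg C/km


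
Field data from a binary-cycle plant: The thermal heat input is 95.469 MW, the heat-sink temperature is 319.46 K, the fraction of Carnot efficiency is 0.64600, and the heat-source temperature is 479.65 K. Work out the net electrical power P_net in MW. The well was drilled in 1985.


Step 1: eta = (1 - Tc/Th)*f = (1 - 319.46/479.65)*0.646 = 0.2157464
Step 2: P_net = eta * Q_in = 0.2157464 * 95.469 = 20.597 MW
P_net = 20.597 MW


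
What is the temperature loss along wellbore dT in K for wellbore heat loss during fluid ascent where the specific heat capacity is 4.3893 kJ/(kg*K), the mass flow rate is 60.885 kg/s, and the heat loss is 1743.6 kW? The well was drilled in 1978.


dT = Q_loss / (mdot * cp)
dT = 1743.6 / (60.885 * 4.3893)
dT = 6.5244 K


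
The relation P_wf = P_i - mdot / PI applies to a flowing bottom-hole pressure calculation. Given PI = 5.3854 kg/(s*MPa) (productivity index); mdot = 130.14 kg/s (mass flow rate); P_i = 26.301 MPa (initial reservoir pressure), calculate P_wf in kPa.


P_wf = P_i - mdot / PI
P_wf = 26.301 - 130.14 / 5.3854
P_wf = 2.135664 MPa
Convert: 2.135664 MPa * 1000.0 = 2135.7 kPa
P_wf = 2135.7 kPa


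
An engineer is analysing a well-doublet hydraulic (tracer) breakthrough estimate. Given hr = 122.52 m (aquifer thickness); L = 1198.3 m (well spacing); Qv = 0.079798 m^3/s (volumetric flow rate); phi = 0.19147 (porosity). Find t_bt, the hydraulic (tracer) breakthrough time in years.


t_bt = pi * hr * phi * L^2 / (3 * Qv) / (365.25*86400)
t_bt = pi * 122.52 * 0.19147 * 1198.3^2 / (3 * 0.079798) / (365.25*86400)
t_bt = 14.008 years


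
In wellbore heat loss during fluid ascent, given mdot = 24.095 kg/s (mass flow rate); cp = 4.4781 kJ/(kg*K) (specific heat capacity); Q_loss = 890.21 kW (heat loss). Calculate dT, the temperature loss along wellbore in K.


dT = Q_loss / (mdot * cp)
dT = 890.21 / (24.095 * 4.4781)
dT = 8.2503 K


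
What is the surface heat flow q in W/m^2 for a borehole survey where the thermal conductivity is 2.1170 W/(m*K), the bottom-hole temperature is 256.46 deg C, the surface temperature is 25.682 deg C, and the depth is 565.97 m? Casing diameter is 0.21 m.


Step 1: grad = (T_d - T_surf)/d * 1000 = (256.46 - 25.682)/565.97 * 1000 = 407.7566 deg C/km
Step 2: q = k * grad / 1000 = 2.117 * 407.7566 / 1000 = 0.86322 W/m^2
q = 0.86322 W/m^2


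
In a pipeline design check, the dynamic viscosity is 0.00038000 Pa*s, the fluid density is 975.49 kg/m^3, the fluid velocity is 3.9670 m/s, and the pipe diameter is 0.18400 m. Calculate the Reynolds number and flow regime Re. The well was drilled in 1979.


Step 1: Re = rho*vel*D/mu = 975.49*3.967*0.184/0.00038 = 1.8738e+06
Step 2: Re = 1.8738e+06 > 4000, so flow is turbulent.
Re = 1.8738e+06 (turbulent)


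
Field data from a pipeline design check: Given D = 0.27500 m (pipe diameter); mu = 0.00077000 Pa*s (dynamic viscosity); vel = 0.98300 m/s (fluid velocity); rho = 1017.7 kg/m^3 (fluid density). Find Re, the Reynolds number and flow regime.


Step 1: Re = rho*vel*D/mu = 1017.7*0.983*0.275/0.00077 = 3.5729e+05
Step 2: Re = 3.5729e+05 > 4000, so flow is turbulent.
Re = 3.5729e+05 (turbulent)


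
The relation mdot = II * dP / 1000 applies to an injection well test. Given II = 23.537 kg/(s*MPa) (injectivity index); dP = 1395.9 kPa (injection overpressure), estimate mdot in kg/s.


mdot = II * dP / 1000
mdot = 23.537 * 1395.9 / 1000
mdot = 32.855 kg/s


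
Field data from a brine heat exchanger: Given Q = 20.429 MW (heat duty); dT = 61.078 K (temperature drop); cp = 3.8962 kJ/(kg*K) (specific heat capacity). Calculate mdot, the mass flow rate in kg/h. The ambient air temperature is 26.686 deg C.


mdot = Q * 1000 / (cp * dT)
mdot = 20.429 * 1000 / (3.8962 * 61.078)
mdot = 85.84620 kg/s
Convert: 85.84620 kg/s * 3600.0 = 3.0905e+05 kg/h
mdot = 3.0905e+05 kg/h


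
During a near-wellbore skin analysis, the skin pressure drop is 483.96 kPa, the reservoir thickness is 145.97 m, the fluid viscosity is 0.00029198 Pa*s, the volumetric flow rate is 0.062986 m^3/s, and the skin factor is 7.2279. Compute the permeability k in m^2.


k = S*q*mu / (2*pi*dP_s*1000*hr)
k = 7.2279*0.062986*0.00029198 / (2*pi*483.96*1000*145.97)
k = 2.9947e-13 m^2


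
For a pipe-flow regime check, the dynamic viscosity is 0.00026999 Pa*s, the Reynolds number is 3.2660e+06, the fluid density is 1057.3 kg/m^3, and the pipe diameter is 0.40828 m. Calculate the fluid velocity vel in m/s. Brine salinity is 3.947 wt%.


vel = Re * mu / (rho * D)
vel = 3.2660e+06 * 0.00026999 / (1057.3 * 0.40828)
vel = 2.0427 m/s


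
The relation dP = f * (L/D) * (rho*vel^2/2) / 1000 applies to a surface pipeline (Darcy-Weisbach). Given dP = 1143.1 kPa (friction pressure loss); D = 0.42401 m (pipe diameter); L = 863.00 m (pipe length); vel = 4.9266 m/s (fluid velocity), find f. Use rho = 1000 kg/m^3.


f = dP*1000 / ((L/D)*(rho*vel^2/2))
f = 1143.1*1000 / ((863.00/0.42401)*(1000*4.9266^2/2))
f = 0.046279


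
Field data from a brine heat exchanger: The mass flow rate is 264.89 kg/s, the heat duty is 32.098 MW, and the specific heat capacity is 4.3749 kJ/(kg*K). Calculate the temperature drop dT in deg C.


dT = Q * 1000 / (mdot * cp)
dT = 32.098 * 1000 / (264.89 * 4.3749)
dT = 27.69774 K
Convert (temperature difference, 1 K = 1 deg C): 27.69774 K = 27.69774 deg C
dT = 27.698 deg C


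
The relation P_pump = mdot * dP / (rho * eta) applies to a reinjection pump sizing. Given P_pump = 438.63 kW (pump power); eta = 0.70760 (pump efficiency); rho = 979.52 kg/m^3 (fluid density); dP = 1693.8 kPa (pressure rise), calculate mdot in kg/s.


mdot = P_pump * rho * eta / dP
mdot = 438.63 * 979.52 * 0.70760 / 1693.8
mdot = 179.49 kg/s


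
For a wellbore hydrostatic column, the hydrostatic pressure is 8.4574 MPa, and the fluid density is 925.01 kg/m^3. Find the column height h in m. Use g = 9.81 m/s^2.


h = P * 1e6 / (g * rho)
h = 8.4574 * 1e6 / (9.81 * 925.01)
h = 932.01 m


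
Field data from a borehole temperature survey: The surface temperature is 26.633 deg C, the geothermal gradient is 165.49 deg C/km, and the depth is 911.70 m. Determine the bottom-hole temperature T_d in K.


T_d = T_surf + grad * d / 1000
T_d = 26.633 + 165.49 * 911.70 / 1000
T_d = 177.5102 deg C
Convert to K: 177.5102 + 273.15 = 450.66 K
T_d = 450.66 K


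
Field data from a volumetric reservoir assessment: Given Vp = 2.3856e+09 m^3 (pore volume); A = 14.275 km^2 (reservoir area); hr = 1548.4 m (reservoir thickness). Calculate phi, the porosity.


phi = Vp / (A * 1e6 * hr)
phi = 2.3856e+09 / (14.275 * 1e6 * 1548.4)
phi = 0.10793


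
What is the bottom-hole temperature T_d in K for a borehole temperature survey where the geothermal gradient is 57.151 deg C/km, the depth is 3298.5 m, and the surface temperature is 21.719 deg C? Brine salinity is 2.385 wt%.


T_d = T_surf + grad * d / 1000
T_d = 21.719 + 57.151 * 3298.5 / 1000
T_d = 210.2316 deg C
Convert to K: 210.2316 + 273.15 = 483.38 K
T_d = 483.38 K


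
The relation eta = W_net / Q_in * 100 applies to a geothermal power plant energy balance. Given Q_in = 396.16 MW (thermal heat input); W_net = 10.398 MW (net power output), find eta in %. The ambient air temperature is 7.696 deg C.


eta = W_net / Q_in * 100
eta = 10.398 / 396.16 * 100
eta = 2.6247 %


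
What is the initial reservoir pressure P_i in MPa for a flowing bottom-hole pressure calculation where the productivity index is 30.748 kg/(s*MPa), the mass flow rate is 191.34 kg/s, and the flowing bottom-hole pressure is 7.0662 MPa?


P_i = P_wf + mdot / PI
P_i = 7.0662 + 191.34 / 30.748
P_i = 13.289 MPa


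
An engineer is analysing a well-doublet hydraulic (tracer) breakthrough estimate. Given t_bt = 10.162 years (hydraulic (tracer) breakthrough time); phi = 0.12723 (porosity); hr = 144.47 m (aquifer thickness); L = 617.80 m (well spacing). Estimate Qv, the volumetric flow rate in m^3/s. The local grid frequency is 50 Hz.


Qv = pi*hr*phi*L^2 / (3*t_bt*365.25*86400)
Qv = pi*144.47*0.12723*617.80^2 / (3*10.162*365.25*86400)
Qv = 0.022909 m^3/s


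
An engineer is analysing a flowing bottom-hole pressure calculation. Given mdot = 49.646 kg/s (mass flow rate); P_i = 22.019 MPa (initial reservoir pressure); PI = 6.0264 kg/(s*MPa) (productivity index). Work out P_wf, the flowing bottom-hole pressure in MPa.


P_wf = P_i - mdot / PI
P_wf = 22.019 - 49.646 / 6.0264
P_wf = 13.781 MPa


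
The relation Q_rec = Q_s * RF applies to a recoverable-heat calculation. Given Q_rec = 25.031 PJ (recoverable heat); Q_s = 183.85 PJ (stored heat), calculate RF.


RF = Q_rec / Q_s
RF = 25.031 / 183.85
RF = 0.13615


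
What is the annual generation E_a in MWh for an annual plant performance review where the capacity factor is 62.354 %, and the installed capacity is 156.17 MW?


E_a = CF / 100 * cap * 8760
E_a = 62.354 / 100 * 156.17 * 8760
E_a = 8.5303e+05 MWh


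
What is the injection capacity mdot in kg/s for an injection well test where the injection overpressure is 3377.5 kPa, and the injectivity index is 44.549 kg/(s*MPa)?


mdot = II * dP / 1000
mdot = 44.549 * 3377.5 / 1000
mdot = 150.46 kg/s


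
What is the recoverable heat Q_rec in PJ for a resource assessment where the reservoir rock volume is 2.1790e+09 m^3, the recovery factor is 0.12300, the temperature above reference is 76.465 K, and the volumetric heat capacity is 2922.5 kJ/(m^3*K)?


Step 1: Q_s = Vr*rhoc*dT/1e12 = 2.1790e+09*2922.5*76.465/1e12 = 486.9389 PJ
Step 2: Q_rec = Q_s * RF = 486.9389 * 0.123 = 59.893 PJ
Q_rec = 59.893 PJ


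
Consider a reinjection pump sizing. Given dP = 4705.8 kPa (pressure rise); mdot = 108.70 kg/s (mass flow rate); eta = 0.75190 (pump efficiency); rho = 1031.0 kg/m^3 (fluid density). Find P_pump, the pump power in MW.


P_pump = mdot * dP / (rho * eta)
P_pump = 108.70 * 4705.8 / (1031.0 * 0.75190)
P_pump = 659.8485 kW
Convert: 659.8485 kW * 0.001 = 0.65985 MW
P_pump = 0.65985 MW


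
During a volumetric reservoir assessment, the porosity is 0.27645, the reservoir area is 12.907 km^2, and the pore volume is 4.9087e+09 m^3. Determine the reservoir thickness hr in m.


hr = Vp / (A * 1e6 * phi)
hr = 4.9087e+09 / (12.907 * 1e6 * 0.27645)
hr = 1375.7 m


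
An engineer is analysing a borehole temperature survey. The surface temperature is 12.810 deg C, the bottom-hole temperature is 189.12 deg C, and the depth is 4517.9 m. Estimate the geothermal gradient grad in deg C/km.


grad = (T_d - T_surf) / d * 1000
grad = (189.12 - 12.810) / 4517.9 * 1000
grad = 39.025 deg C/km


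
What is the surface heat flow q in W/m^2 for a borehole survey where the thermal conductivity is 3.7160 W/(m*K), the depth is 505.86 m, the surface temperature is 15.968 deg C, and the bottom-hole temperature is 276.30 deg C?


Step 1: grad = (T_d - T_surf)/d * 1000 = (276.3 - 15.968)/505.86 * 1000 = 514.6325 deg C/km
Step 2: q = k * grad / 1000 = 3.716 * 514.6325 / 1000 = 1.9124 W/m^2
q = 1.9124 W/m^2


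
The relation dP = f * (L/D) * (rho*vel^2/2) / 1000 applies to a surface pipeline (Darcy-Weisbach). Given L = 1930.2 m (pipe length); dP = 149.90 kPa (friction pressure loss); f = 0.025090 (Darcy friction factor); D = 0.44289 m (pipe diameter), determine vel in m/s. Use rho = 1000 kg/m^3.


vel = sqrt(dP*1000*2*D / (f*L*rho))
vel = sqrt(149.90*1000*2*0.44289 / (0.025090*1930.2*1000))
vel = 1.6558 m/s


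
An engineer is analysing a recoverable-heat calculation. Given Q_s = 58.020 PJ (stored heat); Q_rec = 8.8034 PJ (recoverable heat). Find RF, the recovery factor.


RF = Q_rec / Q_s
RF = 8.8034 / 58.020
RF = 0.15173


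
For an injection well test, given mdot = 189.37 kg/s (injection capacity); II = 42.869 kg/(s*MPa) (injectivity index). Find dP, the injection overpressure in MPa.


dP = mdot * 1000 / II
dP = 189.37 * 1000 / 42.869
dP = 4417.411 kPa
Convert: 4417.411 kPa * 0.001 = 4.4174 MPa
dP = 4.4174 MPa


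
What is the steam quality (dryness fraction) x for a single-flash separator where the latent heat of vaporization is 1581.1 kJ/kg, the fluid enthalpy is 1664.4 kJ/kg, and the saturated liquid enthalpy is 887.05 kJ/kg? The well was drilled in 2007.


x = (h - hf) / hfg
x = (1664.4 - 887.05) / 1581.1
x = 0.49165


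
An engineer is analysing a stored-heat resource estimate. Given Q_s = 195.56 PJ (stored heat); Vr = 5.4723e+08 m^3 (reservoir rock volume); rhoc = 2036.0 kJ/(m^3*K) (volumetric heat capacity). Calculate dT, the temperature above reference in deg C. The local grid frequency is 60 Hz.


dT = Q_s * 1e12 / (Vr * rhoc)
dT = 195.56 * 1e12 / (5.4723e+08 * 2036.0)
dT = 175.5223 K
Convert (temperature difference, 1 K = 1 deg C): 175.5223 K = 175.5223 deg C
dT = 175.52 deg C


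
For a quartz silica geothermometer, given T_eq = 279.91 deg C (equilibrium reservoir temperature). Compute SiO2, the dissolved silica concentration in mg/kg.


SiO2 = 10^(5.19 - 1309/(T_eq + 273.15))
SiO2 = 10^(5.19 - 1309/(279.91 + 273.15))
SiO2 = 665.53 mg/kg


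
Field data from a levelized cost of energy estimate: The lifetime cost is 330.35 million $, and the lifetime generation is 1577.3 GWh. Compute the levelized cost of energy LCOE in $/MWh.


LCOE = C_tot / E_tot * 100
LCOE = 330.35 / 1577.3 * 100
LCOE = 20.94402 cents/kWh
Convert: 20.94402 cents/kWh * 10.0 = 209.44 $/MWh
LCOE = 209.44 $/MWh


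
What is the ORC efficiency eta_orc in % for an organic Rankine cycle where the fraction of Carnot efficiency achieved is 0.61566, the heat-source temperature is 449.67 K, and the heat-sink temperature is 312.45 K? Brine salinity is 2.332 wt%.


eta_orc = (1 - Tc/Th) * f * 100
eta_orc = (1 - 312.45/449.67) * 0.61566 * 100
eta_orc = 18.787 %


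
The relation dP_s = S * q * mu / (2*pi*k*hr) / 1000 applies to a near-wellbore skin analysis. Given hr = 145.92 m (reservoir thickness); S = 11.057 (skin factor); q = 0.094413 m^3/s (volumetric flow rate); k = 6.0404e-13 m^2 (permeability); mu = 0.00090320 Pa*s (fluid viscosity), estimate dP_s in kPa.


dP_s = S * q * mu / (2*pi*k*hr) / 1000
dP_s = 11.057 * 0.094413 * 0.00090320 / (2*pi*6.0404e-13*145.92) / 1000
dP_s = 1702.5 kPa


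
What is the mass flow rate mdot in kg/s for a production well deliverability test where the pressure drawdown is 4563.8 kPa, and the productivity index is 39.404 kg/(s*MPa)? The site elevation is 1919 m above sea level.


mdot = PI * dP / 1000
mdot = 39.404 * 4563.8 / 1000
mdot = 179.83 kg/s


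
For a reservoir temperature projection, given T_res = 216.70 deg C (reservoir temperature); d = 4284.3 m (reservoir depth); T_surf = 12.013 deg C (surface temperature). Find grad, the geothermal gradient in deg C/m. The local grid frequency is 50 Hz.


grad = (T_res - T_surf) / d * 1000
grad = (216.70 - 12.013) / 4284.3 * 1000
grad = 47.77607 deg C/km
Convert: 47.77607 deg C/km * 0.001 = 0.047776 deg C/m
grad = 0.047776 deg C/m


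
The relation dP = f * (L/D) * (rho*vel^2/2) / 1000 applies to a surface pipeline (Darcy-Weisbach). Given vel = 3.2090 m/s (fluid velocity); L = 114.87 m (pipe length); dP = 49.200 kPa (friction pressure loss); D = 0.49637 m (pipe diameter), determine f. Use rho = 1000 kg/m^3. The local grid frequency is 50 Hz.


f = dP*1000 / ((L/D)*(rho*vel^2/2))
f = 49.200*1000 / ((114.87/0.49637)*(1000*3.2090^2/2))
f = 0.041291


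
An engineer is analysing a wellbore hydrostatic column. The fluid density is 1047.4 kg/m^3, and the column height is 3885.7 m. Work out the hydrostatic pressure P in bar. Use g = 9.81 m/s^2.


P = rho * g * h / 1e6
P = 1047.4 * 9.81 * 3885.7 / 1e6
P = 39.92554 MPa
Convert: 39.92554 MPa * 10.0 = 399.26 bar
P = 399.26 bar


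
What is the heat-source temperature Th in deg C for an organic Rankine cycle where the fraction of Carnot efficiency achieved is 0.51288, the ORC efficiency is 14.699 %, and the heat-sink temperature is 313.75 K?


Th = Tc / (1 - (eta_orc/100)/f)
Th = 313.75 / (1 - (14.699/100)/0.51288)
Th = 439.7937 K
Convert to deg C: 439.7937 - 273.15 = 166.64 deg C
Th = 166.64 deg C


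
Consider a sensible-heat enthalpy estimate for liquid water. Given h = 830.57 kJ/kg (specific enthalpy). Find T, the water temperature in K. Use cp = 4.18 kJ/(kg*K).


T = h / cp
T = 830.57 / 4.18
T = 198.7010 deg C
Convert to K: 198.7010 + 273.15 = 471.85 K
T = 471.85 K


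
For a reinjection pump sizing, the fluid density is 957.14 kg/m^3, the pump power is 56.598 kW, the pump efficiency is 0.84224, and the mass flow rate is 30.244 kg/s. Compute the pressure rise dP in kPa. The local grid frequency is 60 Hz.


dP = P_pump * rho * eta / mdot
dP = 56.598 * 957.14 * 0.84224 / 30.244
dP = 1508.6 kPa


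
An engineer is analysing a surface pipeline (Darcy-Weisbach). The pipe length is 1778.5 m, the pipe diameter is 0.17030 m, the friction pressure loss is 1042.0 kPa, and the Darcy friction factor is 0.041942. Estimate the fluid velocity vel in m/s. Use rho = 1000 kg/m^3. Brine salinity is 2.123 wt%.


vel = sqrt(dP*1000*2*D / (f*L*rho))
vel = sqrt(1042.0*1000*2*0.17030 / (0.041942*1778.5*1000))
vel = 2.1812 m/s


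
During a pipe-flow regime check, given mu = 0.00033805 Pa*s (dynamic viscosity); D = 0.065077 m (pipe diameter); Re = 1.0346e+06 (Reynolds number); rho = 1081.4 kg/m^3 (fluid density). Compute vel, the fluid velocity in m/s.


vel = Re * mu / (rho * D)
vel = 1.0346e+06 * 0.00033805 / (1081.4 * 0.065077)
vel = 4.9698 m/s


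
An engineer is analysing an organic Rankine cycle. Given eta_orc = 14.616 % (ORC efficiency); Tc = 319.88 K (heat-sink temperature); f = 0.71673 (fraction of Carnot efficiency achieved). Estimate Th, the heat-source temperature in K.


Th = Tc / (1 - (eta_orc/100)/f)
Th = 319.88 / (1 - (14.616/100)/0.71673)
Th = 401.82 K


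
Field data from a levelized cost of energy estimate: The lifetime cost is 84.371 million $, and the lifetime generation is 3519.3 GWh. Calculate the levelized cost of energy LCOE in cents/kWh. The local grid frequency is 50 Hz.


LCOE = C_tot / E_tot * 100
LCOE = 84.371 / 3519.3 * 100
LCOE = 2.3974 cents/kWh


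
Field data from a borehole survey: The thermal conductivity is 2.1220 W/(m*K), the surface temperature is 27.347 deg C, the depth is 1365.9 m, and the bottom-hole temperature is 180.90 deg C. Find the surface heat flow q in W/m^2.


Step 1: grad = (T_d - T_surf)/d * 1000 = (180.9 - 27.347)/1365.9 * 1000 = 112.4189 deg C/km
Step 2: q = k * grad / 1000 = 2.122 * 112.4189 / 1000 = 0.23855 W/m^2
q = 0.23855 W/m^2


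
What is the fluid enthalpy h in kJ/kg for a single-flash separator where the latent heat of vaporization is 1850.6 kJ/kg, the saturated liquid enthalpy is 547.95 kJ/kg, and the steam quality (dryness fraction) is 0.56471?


h = hf + x * hfg
h = 547.95 + 0.56471 * 1850.6
h = 1593.0 kJ/kg


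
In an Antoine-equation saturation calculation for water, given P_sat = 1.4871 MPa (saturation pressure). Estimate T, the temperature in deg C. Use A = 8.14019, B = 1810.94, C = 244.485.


T = B / (A - log10(P_sat * 760 / 0.101325)) - C
T = 1810.94 / (8.14019 - log10(1.4871 * 760 / 0.101325)) - 244.485
T = 197.99 deg C


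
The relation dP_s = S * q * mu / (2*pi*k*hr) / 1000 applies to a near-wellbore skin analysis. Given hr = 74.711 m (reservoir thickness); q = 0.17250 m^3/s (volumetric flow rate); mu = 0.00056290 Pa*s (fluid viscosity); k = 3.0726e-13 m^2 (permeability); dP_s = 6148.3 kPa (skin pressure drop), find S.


S = dP_s * 1000 * 2*pi*k*hr / (q*mu)
S = 6148.3 * 1000 * 2*pi*3.0726e-13*74.711 / (0.17250*0.00056290)
S = 9.1328


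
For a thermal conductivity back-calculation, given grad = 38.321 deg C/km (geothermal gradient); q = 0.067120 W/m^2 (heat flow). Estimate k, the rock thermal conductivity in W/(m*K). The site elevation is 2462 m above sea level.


k = q / (grad / 1000)
k = 0.067120 / (38.321 / 1000)
k = 1.7515 W/(m*K)


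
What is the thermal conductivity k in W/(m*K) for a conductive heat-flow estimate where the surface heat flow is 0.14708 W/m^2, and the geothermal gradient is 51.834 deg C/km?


k = q * 1000 / grad
k = 0.14708 * 1000 / 51.834
k = 2.8375 W/(m*K)


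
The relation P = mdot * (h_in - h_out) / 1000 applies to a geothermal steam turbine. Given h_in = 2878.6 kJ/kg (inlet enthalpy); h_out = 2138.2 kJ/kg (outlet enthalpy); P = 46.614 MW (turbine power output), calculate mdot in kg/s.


mdot = P * 1000 / (h_in - h_out)
mdot = 46.614 * 1000 / (2878.6 - 2138.2)
mdot = 62.958 kg/s


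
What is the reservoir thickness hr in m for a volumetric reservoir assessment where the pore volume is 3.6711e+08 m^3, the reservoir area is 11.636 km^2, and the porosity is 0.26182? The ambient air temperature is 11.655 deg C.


hr = Vp / (A * 1e6 * phi)
hr = 3.6711e+08 / (11.636 * 1e6 * 0.26182)
hr = 120.50 m


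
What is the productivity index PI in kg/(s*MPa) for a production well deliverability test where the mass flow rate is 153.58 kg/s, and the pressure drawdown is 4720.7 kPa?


PI = mdot * 1000 / dP
PI = 153.58 * 1000 / 4720.7
PI = 32.533 kg/(s*MPa)


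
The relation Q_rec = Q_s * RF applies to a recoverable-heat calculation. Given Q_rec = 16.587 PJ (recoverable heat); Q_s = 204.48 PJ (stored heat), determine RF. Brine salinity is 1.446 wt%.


RF = Q_rec / Q_s
RF = 16.587 / 204.48
RF = 0.081118


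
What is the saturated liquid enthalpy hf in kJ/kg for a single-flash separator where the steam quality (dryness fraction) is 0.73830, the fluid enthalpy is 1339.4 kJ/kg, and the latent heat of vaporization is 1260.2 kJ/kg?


hf = h - x * hfg
hf = 1339.4 - 0.73830 * 1260.2
hf = 408.99 kJ/kg


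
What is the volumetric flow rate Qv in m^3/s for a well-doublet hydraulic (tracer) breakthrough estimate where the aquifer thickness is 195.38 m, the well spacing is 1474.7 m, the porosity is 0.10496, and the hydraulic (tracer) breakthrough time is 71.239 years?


Qv = pi*hr*phi*L^2 / (3*t_bt*365.25*86400)
Qv = pi*195.38*0.10496*1474.7^2 / (3*71.239*365.25*86400)
Qv = 0.020774 m^3/s


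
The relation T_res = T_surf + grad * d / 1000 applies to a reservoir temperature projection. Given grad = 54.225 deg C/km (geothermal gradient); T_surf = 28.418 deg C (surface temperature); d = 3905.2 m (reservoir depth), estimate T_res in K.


T_res = T_surf + grad * d / 1000
T_res = 28.418 + 54.225 * 3905.2 / 1000
T_res = 240.1775 deg C
Convert to K: 240.1775 + 273.15 = 513.33 K
T_res = 513.33 K


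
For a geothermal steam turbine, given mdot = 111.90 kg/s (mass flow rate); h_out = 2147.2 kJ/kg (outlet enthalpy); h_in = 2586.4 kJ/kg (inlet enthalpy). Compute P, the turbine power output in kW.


P = mdot * (h_in - h_out) / 1000
P = 111.90 * (2586.4 - 2147.2) / 1000
P = 49.14648 MW
Convert: 49.14648 MW * 1000.0 = 49146 kW
P = 49146 kW


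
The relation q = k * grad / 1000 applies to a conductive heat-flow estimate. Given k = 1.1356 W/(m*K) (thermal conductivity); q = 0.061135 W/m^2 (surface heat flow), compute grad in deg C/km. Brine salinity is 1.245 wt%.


grad = q * 1000 / k
grad = 0.061135 * 1000 / 1.1356
grad = 53.835 deg C/km


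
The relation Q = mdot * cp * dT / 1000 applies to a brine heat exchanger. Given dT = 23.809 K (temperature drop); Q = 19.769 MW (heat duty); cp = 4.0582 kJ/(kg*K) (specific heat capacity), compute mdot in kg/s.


mdot = Q * 1000 / (cp * dT)
mdot = 19.769 * 1000 / (4.0582 * 23.809)
mdot = 204.60 kg/s


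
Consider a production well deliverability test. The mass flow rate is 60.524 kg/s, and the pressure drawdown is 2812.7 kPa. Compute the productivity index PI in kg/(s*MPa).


PI = mdot * 1000 / dP
PI = 60.524 * 1000 / 2812.7
PI = 21.518 kg/(s*MPa)


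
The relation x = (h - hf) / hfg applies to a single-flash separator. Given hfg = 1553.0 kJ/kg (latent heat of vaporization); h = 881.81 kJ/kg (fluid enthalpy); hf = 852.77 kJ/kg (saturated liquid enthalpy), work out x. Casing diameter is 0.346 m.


x = (h - hf) / hfg
x = (881.81 - 852.77) / 1553.0
x = 0.018699


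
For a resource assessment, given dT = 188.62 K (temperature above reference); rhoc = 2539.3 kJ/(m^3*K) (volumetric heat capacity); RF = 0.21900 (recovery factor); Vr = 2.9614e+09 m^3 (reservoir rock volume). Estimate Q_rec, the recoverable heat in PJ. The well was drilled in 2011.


Step 1: Q_s = Vr*rhoc*dT/1e12 = 2.9614e+09*2539.3*188.62/1e12 = 1418.400 PJ
Step 2: Q_rec = Q_s * RF = 1418.400 * 0.219 = 310.63 PJ
Q_rec = 310.63 PJ


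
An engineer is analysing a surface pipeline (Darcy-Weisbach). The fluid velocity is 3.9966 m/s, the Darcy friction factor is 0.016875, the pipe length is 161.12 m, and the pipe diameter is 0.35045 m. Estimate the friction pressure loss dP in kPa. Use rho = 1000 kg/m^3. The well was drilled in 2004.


dP = f * (L/D) * (rho*vel^2/2) / 1000
dP = 0.016875 * (161.12/0.35045) * (1000*3.9966^2/2) / 1000
dP = 61.961 kPa


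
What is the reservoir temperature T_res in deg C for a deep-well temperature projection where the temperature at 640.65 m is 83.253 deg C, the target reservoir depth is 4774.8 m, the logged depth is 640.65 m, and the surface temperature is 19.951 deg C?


Step 1: grad = (T_d1 - T_surf)/d1 * 1000 = (83.253 - 19.951)/640.65 * 1000 = 98.80902 deg C/km
Step 2: T_res = T_surf + grad*d2/1000 = 19.951 + 98.80902*4774.8/1000 = 491.74 deg C
T_res = 491.74 deg C


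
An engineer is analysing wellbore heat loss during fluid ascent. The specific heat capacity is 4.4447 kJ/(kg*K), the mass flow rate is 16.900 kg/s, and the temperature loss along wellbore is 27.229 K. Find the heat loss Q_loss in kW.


Q_loss = mdot * cp * dT
Q_loss = 16.900 * 4.4447 * 27.229
Q_loss = 2045.3 kW


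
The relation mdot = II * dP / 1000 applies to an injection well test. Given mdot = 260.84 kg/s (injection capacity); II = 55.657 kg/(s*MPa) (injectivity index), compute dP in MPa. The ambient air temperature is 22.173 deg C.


dP = mdot * 1000 / II
dP = 260.84 * 1000 / 55.657
dP = 4686.562 kPa
Convert: 4686.562 kPa * 0.001 = 4.6866 MPa
dP = 4.6866 MPa


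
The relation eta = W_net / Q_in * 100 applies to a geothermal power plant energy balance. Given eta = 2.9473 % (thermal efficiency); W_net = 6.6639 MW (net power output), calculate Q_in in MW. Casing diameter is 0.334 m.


Q_in = W_net / (eta / 100)
Q_in = 6.6639 / (2.9473 / 100)
Q_in = 226.10 MW


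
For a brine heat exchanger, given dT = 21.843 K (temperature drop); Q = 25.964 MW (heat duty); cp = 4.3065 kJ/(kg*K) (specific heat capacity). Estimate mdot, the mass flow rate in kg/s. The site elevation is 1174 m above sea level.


mdot = Q * 1000 / (cp * dT)
mdot = 25.964 * 1000 / (4.3065 * 21.843)
mdot = 276.02 kg/s


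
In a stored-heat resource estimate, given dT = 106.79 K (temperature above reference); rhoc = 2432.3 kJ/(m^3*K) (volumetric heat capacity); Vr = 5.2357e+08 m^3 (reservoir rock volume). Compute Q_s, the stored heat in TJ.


Q_s = Vr * rhoc * dT / 1e12
Q_s = 5.2357e+08 * 2432.3 * 106.79 / 1e12
Q_s = 135.9949 PJ
Convert: 135.9949 PJ * 1000.0 = 1.3599e+05 TJ
Q_s = 1.3599e+05 TJ


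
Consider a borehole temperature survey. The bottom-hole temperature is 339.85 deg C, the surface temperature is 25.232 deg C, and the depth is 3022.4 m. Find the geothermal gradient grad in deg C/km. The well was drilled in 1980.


grad = (T_d - T_surf) / d * 1000
grad = (339.85 - 25.232) / 3022.4 * 1000
grad = 104.10 deg C/km


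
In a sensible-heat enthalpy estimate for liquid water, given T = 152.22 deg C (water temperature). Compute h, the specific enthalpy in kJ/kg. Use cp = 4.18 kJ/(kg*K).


h = cp * T
h = 4.18 * 152.22
h = 636.28 kJ/kg


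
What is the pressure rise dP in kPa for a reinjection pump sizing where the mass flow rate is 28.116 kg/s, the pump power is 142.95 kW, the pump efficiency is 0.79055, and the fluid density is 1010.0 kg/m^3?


dP = P_pump * rho * eta / mdot
dP = 142.95 * 1010.0 * 0.79055 / 28.116
dP = 4059.6 kPa


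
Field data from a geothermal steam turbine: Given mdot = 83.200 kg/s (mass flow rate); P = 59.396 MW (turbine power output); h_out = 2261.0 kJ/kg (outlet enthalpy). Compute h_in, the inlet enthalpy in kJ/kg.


h_in = h_out + P * 1000 / mdot
h_in = 2261.0 + 59.396 * 1000 / 83.200
h_in = 2974.9 kJ/kg


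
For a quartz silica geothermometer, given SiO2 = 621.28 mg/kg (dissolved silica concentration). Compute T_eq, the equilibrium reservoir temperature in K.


T_eq = 1309 / (5.19 - log10(SiO2)) - 273.15
T_eq = 1309 / (5.19 - log10(621.28)) - 273.15
T_eq = 273.0148 deg C
Convert to K: 273.0148 + 273.15 = 546.16 K
T_eq = 546.16 K


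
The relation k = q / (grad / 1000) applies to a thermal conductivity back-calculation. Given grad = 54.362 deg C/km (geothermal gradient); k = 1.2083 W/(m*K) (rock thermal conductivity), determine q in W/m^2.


q = k * grad / 1000
q = 1.2083 * 54.362 / 1000
q = 0.065686 W/m^2


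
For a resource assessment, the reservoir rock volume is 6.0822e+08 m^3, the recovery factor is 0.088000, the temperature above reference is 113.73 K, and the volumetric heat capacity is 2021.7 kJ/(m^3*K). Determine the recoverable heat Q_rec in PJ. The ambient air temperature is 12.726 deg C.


Step 1: Q_s = Vr*rhoc*dT/1e12 = 6.0822e+08*2021.7*113.73/1e12 = 139.8468 PJ
Step 2: Q_rec = Q_s * RF = 139.8468 * 0.088 = 12.307 PJ
Q_rec = 12.307 PJ


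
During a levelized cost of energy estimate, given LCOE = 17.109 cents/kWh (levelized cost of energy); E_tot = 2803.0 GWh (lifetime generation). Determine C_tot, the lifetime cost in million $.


C_tot = LCOE / 100 * E_tot
C_tot = 17.109 / 100 * 2803.0
C_tot = 479.57 million $


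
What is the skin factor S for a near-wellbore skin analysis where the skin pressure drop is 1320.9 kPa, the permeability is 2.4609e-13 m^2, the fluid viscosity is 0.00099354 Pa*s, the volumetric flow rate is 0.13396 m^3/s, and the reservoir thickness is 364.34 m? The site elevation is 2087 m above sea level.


S = dP_s * 1000 * 2*pi*k*hr / (q*mu)
S = 1320.9 * 1000 * 2*pi*2.4609e-13*364.34 / (0.13396*0.00099354)
S = 5.5910


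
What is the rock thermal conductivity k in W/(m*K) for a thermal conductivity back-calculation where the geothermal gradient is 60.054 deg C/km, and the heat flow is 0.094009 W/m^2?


k = q / (grad / 1000)
k = 0.094009 / (60.054 / 1000)
k = 1.5654 W/(m*K)
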